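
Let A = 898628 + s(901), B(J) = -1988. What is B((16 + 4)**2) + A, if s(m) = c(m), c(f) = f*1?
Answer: 897541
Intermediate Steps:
c(f) = f
s(m) = m
A = 899529 (A = 898628 + 901 = 899529)
B((16 + 4)**2) + A = -1988 + 899529 = 897541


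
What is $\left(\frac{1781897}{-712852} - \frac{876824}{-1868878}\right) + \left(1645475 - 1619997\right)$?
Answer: $\frac{16969968986913625}{666116710028} \approx 25476.0$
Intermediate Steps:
$\left(\frac{1781897}{-712852} - \frac{876824}{-1868878}\right) + \left(1645475 - 1619997\right) = \left(1781897 \left(- \frac{1}{712852}\right) - - \frac{438412}{934439}\right) + \left(1645475 - 1619997\right) = \left(- \frac{1781897}{712852} + \frac{438412}{934439}\right) + 25478 = - \frac{1352551179759}{666116710028} + 25478 = \frac{16969968986913625}{666116710028}$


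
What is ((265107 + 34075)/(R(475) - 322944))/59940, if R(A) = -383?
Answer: -4043/261894870 ≈ -1.5437e-5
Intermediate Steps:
((265107 + 34075)/(R(475) - 322944))/59940 = ((265107 + 34075)/(-383 - 322944))/59940 = (299182/(-323327))*(1/59940) = (299182*(-1/323327))*(1/59940) = -299182/323327*1/59940 = -4043/261894870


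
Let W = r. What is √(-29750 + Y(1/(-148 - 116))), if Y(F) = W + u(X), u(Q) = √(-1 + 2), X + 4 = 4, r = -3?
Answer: 2*I*√7438 ≈ 172.49*I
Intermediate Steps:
X = 0 (X = -4 + 4 = 0)
W = -3
u(Q) = 1 (u(Q) = √1 = 1)
Y(F) = -2 (Y(F) = -3 + 1 = -2)
√(-29750 + Y(1/(-148 - 116))) = √(-29750 - 2) = √(-29752) = 2*I*√7438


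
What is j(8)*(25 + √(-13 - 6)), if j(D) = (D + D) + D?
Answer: 600 + 24*I*√19 ≈ 600.0 + 104.61*I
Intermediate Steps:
j(D) = 3*D (j(D) = 2*D + D = 3*D)
j(8)*(25 + √(-13 - 6)) = (3*8)*(25 + √(-13 - 6)) = 24*(25 + √(-19)) = 24*(25 + I*√19) = 600 + 24*I*√19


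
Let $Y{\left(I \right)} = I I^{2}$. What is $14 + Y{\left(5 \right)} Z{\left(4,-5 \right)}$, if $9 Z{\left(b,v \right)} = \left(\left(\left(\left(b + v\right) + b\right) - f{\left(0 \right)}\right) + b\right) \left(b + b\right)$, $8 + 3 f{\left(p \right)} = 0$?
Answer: $\frac{29378}{27} \approx 1088.1$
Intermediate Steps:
$Y{\left(I \right)} = I^{3}$
$f{\left(p \right)} = - \frac{8}{3}$ ($f{\left(p \right)} = - \frac{8}{3} + \frac{1}{3} \cdot 0 = - \frac{8}{3} + 0 = - \frac{8}{3}$)
$Z{\left(b,v \right)} = \frac{2 b \left(\frac{8}{3} + v + 3 b\right)}{9}$ ($Z{\left(b,v \right)} = \frac{\left(\left(\left(\left(b + v\right) + b\right) - - \frac{8}{3}\right) + b\right) \left(b + b\right)}{9} = \frac{\left(\left(\left(v + 2 b\right) + \frac{8}{3}\right) + b\right) 2 b}{9} = \frac{\left(\left(\frac{8}{3} + v + 2 b\right) + b\right) 2 b}{9} = \frac{\left(\frac{8}{3} + v + 3 b\right) 2 b}{9} = \frac{2 b \left(\frac{8}{3} + v + 3 b\right)}{9}$)
$14 + Y{\left(5 \right)} Z{\left(4,-5 \right)} = 14 + 5^{3} \cdot \frac{2}{27} \cdot 4 \left(8 + 3 \left(-5\right) + 9 \cdot 4\right) = 14 + 125 \cdot \frac{2}{27} \cdot 4 \left(8 - 15 + 36\right) = 14 + 125 \cdot \frac{2}{27} \cdot 4 \cdot 29 = 14 + 125 \cdot \frac{232}{27} = 14 + \frac{29000}{27} = \frac{29378}{27}$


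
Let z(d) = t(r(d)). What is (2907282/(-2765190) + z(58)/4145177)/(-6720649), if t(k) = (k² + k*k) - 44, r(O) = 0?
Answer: 2008553357879/12838906055447370145 ≈ 1.5644e-7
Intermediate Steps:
t(k) = -44 + 2*k² (t(k) = (k² + k²) - 44 = 2*k² - 44 = -44 + 2*k²)
z(d) = -44 (z(d) = -44 + 2*0² = -44 + 2*0 = -44 + 0 = -44)
(2907282/(-2765190) + z(58)/4145177)/(-6720649) = (2907282/(-2765190) - 44/4145177)/(-6720649) = (2907282*(-1/2765190) - 44*1/4145177)*(-1/6720649) = (-484547/460865 - 44/4145177)*(-1/6720649) = -2008553357879/1910366998105*(-1/6720649) = 2008553357879/12838906055447370145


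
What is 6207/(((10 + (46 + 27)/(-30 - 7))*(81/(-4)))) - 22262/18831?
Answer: -1981599050/50335263 ≈ -39.368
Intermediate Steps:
6207/(((10 + (46 + 27)/(-30 - 7))*(81/(-4)))) - 22262/18831 = 6207/(((10 + 73/(-37))*(81*(-1/4)))) - 22262*1/18831 = 6207/(((10 + 73*(-1/37))*(-81/4))) - 22262/18831 = 6207/(((10 - 73/37)*(-81/4))) - 22262/18831 = 6207/(((297/37)*(-81/4))) - 22262/18831 = 6207/(-24057/148) - 22262/18831 = 6207*(-148/24057) - 22262/18831 = -306212/8019 - 22262/18831 = -1981599050/50335263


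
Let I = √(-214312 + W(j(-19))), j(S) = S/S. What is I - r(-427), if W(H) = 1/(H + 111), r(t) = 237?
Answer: -237 + I*√168020601/28 ≈ -237.0 + 462.94*I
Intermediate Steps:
j(S) = 1
W(H) = 1/(111 + H)
I = I*√168020601/28 (I = √(-214312 + 1/(111 + 1)) = √(-214312 + 1/112) = √(-24002943/112) = I*√168020601/28 ≈ 462.94*I)
I - r(-427) = I*√168020601/28 - 1*237 = I*√168020601/28 - 237 = -237 + I*√168020601/28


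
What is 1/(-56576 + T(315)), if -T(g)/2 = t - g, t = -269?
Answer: -1/55408 ≈ -1.8048e-5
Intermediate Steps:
T(g) = 538 + 2*g (T(g) = -2*(-269 - g) = 538 + 2*g)
1/(-56576 + T(315)) = 1/(-56576 + (538 + 2*315)) = 1/(-56576 + (538 + 630)) = 1/(-56576 + 1168) = 1/(-55408) = -1/55408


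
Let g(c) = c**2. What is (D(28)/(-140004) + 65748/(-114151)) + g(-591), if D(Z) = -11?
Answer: 5582058839714393/15981596604 ≈ 3.4928e+5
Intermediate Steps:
(D(28)/(-140004) + 65748/(-114151)) + g(-591) = (-11/(-140004) + 65748/(-114151)) + (-591)**2 = (-11*(-1/140004) + 65748*(-1/114151)) + 349281 = (11/140004 - 65748/114151) + 349281 = -9203727331/15981596604 + 349281 = 5582058839714393/15981596604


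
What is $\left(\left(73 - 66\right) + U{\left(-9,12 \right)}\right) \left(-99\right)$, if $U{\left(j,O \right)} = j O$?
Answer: $9999$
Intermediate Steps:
$U{\left(j,O \right)} = O j$
$\left(\left(73 - 66\right) + U{\left(-9,12 \right)}\right) \left(-99\right) = \left(\left(73 - 66\right) + 12 \left(-9\right)\right) \left(-99\right) = \left(\left(73 - 66\right) - 108\right) \left(-99\right) = \left(7 - 108\right) \left(-99\right) = \left(-101\right) \left(-99\right) = 9999$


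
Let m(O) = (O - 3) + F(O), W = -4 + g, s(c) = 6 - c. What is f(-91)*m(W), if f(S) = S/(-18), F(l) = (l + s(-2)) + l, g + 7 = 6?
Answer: -455/9 ≈ -50.556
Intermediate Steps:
g = -1 (g = -7 + 6 = -1)
F(l) = 8 + 2*l (F(l) = (l + (6 - 1*(-2))) + l = (l + (6 + 2)) + l = (l + 8) + l = (8 + l) + l = 8 + 2*l)
f(S) = -S/18 (f(S) = S*(-1/18) = -S/18)
W = -5 (W = -4 - 1 = -5)
m(O) = 5 + 3*O (m(O) = (O - 3) + (8 + 2*O) = (-3 + O) + (8 + 2*O) = 5 + 3*O)
f(-91)*m(W) = (-1/18*(-91))*(5 + 3*(-5)) = 91*(5 - 15)/18 = (91/18)*(-10) = -455/9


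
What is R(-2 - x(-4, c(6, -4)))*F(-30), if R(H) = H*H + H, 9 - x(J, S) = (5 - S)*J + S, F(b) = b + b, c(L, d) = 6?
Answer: 0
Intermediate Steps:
F(b) = 2*b
x(J, S) = 9 - S - J*(5 - S) (x(J, S) = 9 - ((5 - S)*J + S) = 9 - (J*(5 - S) + S) = 9 - (S + J*(5 - S)) = 9 + (-S - J*(5 - S)) = 9 - S - J*(5 - S))
R(H) = H + H² (R(H) = H² + H = H + H²)
R(-2 - x(-4, c(6, -4)))*F(-30) = ((-2 - (9 - 1*6 - 5*(-4) - 4*6))*(1 + (-2 - (9 - 1*6 - 5*(-4) - 4*6))))*(2*(-30)) = ((-2 - (9 - 6 + 20 - 24))*(1 + (-2 - (9 - 6 + 20 - 24))))*(-60) = ((-2 - 1*(-1))*(1 + (-2 - 1*(-1))))*(-60) = ((-2 + 1)*(1 + (-2 + 1)))*(-60) = -(1 - 1)*(-60) = -1*0*(-60) = 0*(-60) = 0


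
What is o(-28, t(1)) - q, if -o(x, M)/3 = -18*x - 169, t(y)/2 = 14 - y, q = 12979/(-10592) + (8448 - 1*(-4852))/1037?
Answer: -11166237897/10983904 ≈ -1016.6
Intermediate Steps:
q = 127414377/10983904 (q = 12979*(-1/10592) + (8448 + 4852)*(1/1037) = -12979/10592 + 13300*(1/1037) = -12979/10592 + 13300/1037 = 127414377/10983904 ≈ 11.600)
t(y) = 28 - 2*y (t(y) = 2*(14 - y) = 28 - 2*y)
o(x, M) = 507 + 54*x (o(x, M) = -3*(-18*x - 169) = -3*(-169 - 18*x) = 507 + 54*x)
o(-28, t(1)) - q = (507 + 54*(-28)) - 1*127414377/10983904 = (507 - 1512) - 127414377/10983904 = -1005 - 127414377/10983904 = -11166237897/10983904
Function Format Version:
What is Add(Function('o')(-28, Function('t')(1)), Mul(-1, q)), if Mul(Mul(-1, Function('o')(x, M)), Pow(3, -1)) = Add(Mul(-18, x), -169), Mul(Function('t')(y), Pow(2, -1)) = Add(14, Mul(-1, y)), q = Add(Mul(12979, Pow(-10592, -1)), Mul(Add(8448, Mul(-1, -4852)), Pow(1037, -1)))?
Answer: Rational(-11166237897, 10983904) ≈ -1016.6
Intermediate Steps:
q = Rational(127414377, 10983904) (q = Add(Mul(12979, Rational(-1, 10592)), Mul(Add(8448, 4852), Rational(1, 1037))) = Add(Rational(-12979, 10592), Mul(13300, Rational(1, 1037))) = Add(Rational(-12979, 10592), Rational(13300, 1037)) = Rational(127414377, 10983904) ≈ 11.600)
Function('t')(y) = Add(28, Mul(-2, y)) (Function('t')(y) = Mul(2, Add(14, Mul(-1, y))) = Add(28, Mul(-2, y)))
Function('o')(x, M) = Add(507, Mul(54, x)) (Function('o')(x, M) = Mul(-3, Add(Mul(-18, x), -169)) = Mul(-3, Add(-169, Mul(-18, x))) = Add(507, Mul(54, x)))
Add(Function('o')(-28, Function('t')(1)), Mul(-1, q)) = Add(Add(507, Mul(54, -28)), Mul(-1, Rational(127414377, 10983904))) = Add(Add(507, -1512), Rational(-127414377, 10983904)) = Add(-1005, Rational(-127414377, 10983904)) = Rational(-11166237897, 10983904)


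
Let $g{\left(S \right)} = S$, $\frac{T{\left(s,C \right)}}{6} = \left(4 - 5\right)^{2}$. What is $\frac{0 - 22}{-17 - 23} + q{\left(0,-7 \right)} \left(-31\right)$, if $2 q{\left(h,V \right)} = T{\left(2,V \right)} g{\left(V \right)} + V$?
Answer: $\frac{15201}{20} \approx 760.05$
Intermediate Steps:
$T{\left(s,C \right)} = 6$ ($T{\left(s,C \right)} = 6 \left(4 - 5\right)^{2} = 6 \left(-1\right)^{2} = 6 \cdot 1 = 6$)
$q{\left(h,V \right)} = \frac{7 V}{2}$ ($q{\left(h,V \right)} = \frac{6 V + V}{2} = \frac{7 V}{2}$)
$\frac{0 - 22}{-17 - 23} + q{\left(0,-7 \right)} \left(-31\right) = \frac{0 - 22}{-17 - 23} + \frac{7}{2} \left(-7\right) \left(-31\right) = - \frac{22}{-40} - - \frac{1519}{2} = \left(-22\right) \left(- \frac{1}{40}\right) + \frac{1519}{2} = \frac{11}{20} + \frac{1519}{2} = \frac{15201}{20}$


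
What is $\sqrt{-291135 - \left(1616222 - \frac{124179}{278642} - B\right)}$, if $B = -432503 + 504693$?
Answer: $\frac{i \sqrt{142484834747270470}}{278642} \approx 1354.7 i$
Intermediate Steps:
$B = 72190$
$\sqrt{-291135 - \left(1616222 - \frac{124179}{278642} - B\right)} = \sqrt{-291135 + \left(\left(72190 - 1616222\right) - \frac{620895}{-1393210}\right)} = \sqrt{-291135 - \frac{430232040365}{278642}} = \sqrt{- \frac{511354479035}{278642}} = \frac{i \sqrt{142484834747270470}}{278642}$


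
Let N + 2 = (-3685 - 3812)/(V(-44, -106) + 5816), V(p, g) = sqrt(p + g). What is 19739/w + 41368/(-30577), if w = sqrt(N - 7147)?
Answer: -41368/30577 + 19739*sqrt(3)/(3*sqrt(-13862027/(5816 + 5*I*sqrt(6)) - 11915*I*sqrt(6)/(5816 + 5*I*sqrt(6)))) ≈ -1.3529 - 233.43*I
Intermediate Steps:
V(p, g) = sqrt(g + p)
N = -2 - 7497/(5816 + 5*I*sqrt(6)) (N = -2 + (-3685 - 3812)/(sqrt(-106 - 44) + 5816) = -2 - 7497/(sqrt(-150) + 5816) = -2 - 7497/(5*I*sqrt(6) + 5816) = -2 - 7497/(5816 + 5*I*sqrt(6)) ≈ -3.289 + 0.0027145*I)
w = sqrt(-7147 + (-10*sqrt(6) + 19129*I)/(-5816*I + 5*sqrt(6))) (w = sqrt((-10*sqrt(6) + 19129*I)/(-5816*I + 5*sqrt(6)) - 7147) = sqrt(-7147 + (-10*sqrt(6) + 19129*I)/(-5816*I + 5*sqrt(6))) ≈ 0.e-5 + 84.559*I)
19739/w + 41368/(-30577) = 19739/((sqrt(3)*sqrt((-13862027 - 11915*I*sqrt(6))/(5816 + 5*I*sqrt(6))))) + 41368/(-30577) = 19739*(sqrt(3)/(3*sqrt((-13862027 - 11915*I*sqrt(6))/(5816 + 5*I*sqrt(6))))) + 41368*(-1/30577) = 19739*sqrt(3)/(3*sqrt((-13862027 - 11915*I*sqrt(6))/(5816 + 5*I*sqrt(6)))) - 41368/30577 = -41368/30577 + 19739*sqrt(3)/(3*sqrt((-13862027 - 11915*I*sqrt(6))/(5816 + 5*I*sqrt(6))))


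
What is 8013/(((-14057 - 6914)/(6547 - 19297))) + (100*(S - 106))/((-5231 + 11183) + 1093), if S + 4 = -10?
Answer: 143901211350/29548139 ≈ 4870.1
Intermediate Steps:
S = -14 (S = -4 - 10 = -14)
8013/(((-14057 - 6914)/(6547 - 19297))) + (100*(S - 106))/((-5231 + 11183) + 1093) = 8013/(((-14057 - 6914)/(6547 - 19297))) + (100*(-14 - 106))/((-5231 + 11183) + 1093) = 8013/((-20971/(-12750))) + (100*(-120))/(5952 + 1093) = 8013/((-20971*(-1/12750))) - 12000/7045 = 8013/(20971/12750) - 12000*1/7045 = 8013*(12750/20971) - 2400/1409 = 102165750/20971 - 2400/1409 = 143901211350/29548139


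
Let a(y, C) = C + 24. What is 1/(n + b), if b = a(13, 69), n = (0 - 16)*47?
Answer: -1/659 ≈ -0.0015175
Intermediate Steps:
n = -752 (n = -16*47 = -752)
a(y, C) = 24 + C
b = 93 (b = 24 + 69 = 93)
1/(n + b) = 1/(-752 + 93) = 1/(-659) = -1/659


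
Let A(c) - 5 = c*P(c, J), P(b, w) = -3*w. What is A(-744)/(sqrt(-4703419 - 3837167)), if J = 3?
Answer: -6701*I*sqrt(948954)/2846862 ≈ -2.293*I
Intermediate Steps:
A(c) = 5 - 9*c (A(c) = 5 + c*(-3*3) = 5 + c*(-9) = 5 - 9*c)
A(-744)/(sqrt(-4703419 - 3837167)) = (5 - 9*(-744))/(sqrt(-4703419 - 3837167)) = (5 + 6696)/(sqrt(-8540586)) = 6701/((3*I*sqrt(948954))) = 6701*(-I*sqrt(948954)/2846862) = -6701*I*sqrt(948954)/2846862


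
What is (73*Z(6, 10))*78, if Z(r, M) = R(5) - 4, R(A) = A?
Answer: 5694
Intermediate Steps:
Z(r, M) = 1 (Z(r, M) = 5 - 4 = 1)
(73*Z(6, 10))*78 = (73*1)*78 = 73*78 = 5694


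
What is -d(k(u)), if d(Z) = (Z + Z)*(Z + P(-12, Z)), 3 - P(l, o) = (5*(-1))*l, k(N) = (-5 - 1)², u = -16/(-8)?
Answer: 1512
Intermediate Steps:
u = 2 (u = -16*(-⅛) = 2)
k(N) = 36 (k(N) = (-6)² = 36)
P(l, o) = 3 + 5*l (P(l, o) = 3 - 5*(-1)*l = 3 - (-5)*l = 3 + 5*l)
d(Z) = 2*Z*(-57 + Z) (d(Z) = (Z + Z)*(Z + (3 + 5*(-12))) = (2*Z)*(Z + (3 - 60)) = (2*Z)*(Z - 57) = (2*Z)*(-57 + Z) = 2*Z*(-57 + Z))
-d(k(u)) = -2*36*(-57 + 36) = -2*36*(-21) = -1*(-1512) = 1512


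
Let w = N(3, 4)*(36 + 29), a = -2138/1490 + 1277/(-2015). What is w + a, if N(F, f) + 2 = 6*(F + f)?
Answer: 155997984/60047 ≈ 2597.9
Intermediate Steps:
N(F, f) = -2 + 6*F + 6*f (N(F, f) = -2 + 6*(F + f) = -2 + (6*F + 6*f) = -2 + 6*F + 6*f)
a = -124216/60047 (a = -2138*1/1490 + 1277*(-1/2015) = -1069/745 - 1277/2015 = -124216/60047 ≈ -2.0686)
w = 2600 (w = (-2 + 6*3 + 6*4)*(36 + 29) = (-2 + 18 + 24)*65 = 40*65 = 2600)
w + a = 2600 - 124216/60047 = 155997984/60047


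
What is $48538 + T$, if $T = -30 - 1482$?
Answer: $47026$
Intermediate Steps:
$T = -1512$ ($T = -30 - 1482 = -1512$)
$48538 + T = 48538 - 1512 = 47026$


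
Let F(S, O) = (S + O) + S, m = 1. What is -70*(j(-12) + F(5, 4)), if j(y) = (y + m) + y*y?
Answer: -10290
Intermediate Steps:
F(S, O) = O + 2*S (F(S, O) = (O + S) + S = O + 2*S)
j(y) = 1 + y + y² (j(y) = (y + 1) + y*y = (1 + y) + y² = 1 + y + y²)
-70*(j(-12) + F(5, 4)) = -70*((1 - 12 + (-12)²) + (4 + 2*5)) = -70*((1 - 12 + 144) + (4 + 10)) = -70*(133 + 14) = -70*147 = -10290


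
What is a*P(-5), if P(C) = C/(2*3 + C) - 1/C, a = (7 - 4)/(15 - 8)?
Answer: -72/35 ≈ -2.0571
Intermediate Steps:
a = 3/7 ≈ 0.42857
P(C) = -1/C + C/(6 + C) (P(C) = C/(6 + C) - 1/C = -1/C + C/(6 + C))
a*P(-5) = 3*((-6 + (-5)² - 1*(-5))/((-5)*(6 - 5)))/7 = 3*(-⅕*(-6 + 25 + 5)/1)/7 = 3*(-⅕*1*24)/7 = (3/7)*(-24/5) = -72/35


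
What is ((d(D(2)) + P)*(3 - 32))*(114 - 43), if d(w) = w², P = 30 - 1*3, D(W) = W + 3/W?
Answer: -323263/4 ≈ -80816.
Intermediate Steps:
P = 27 (P = 30 - 3 = 27)
((d(D(2)) + P)*(3 - 32))*(114 - 43) = (((2 + 3/2)² + 27)*(3 - 32))*(114 - 43) = (((2 + 3*(½))² + 27)*(-29))*71 = (((2 + 3/2)² + 27)*(-29))*71 = (((7/2)² + 27)*(-29))*71 = ((49/4 + 27)*(-29))*71 = ((157/4)*(-29))*71 = -4553/4*71 = -323263/4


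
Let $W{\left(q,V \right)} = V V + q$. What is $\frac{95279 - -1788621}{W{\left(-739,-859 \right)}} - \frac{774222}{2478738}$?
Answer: $\frac{341581913723}{152265157233} \approx 2.2433$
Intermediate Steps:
$W{\left(q,V \right)} = q + V^{2}$ ($W{\left(q,V \right)} = V^{2} + q = q + V^{2}$)
$\frac{95279 - -1788621}{W{\left(-739,-859 \right)}} - \frac{774222}{2478738} = \frac{95279 - -1788621}{-739 + \left(-859\right)^{2}} - \frac{774222}{2478738} = \frac{95279 + 1788621}{-739 + 737881} - \frac{129037}{413123} = \frac{1883900}{737142} - \frac{129037}{413123} = 1883900 \cdot \frac{1}{737142} - \frac{129037}{413123} = \frac{941950}{368571} - \frac{129037}{413123} = \frac{341581913723}{152265157233}$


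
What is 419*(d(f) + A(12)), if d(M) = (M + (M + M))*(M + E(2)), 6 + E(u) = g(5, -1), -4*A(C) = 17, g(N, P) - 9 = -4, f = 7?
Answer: 204053/4 ≈ 51013.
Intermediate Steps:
g(N, P) = 5 (g(N, P) = 9 - 4 = 5)
A(C) = -17/4 (A(C) = -¼*17 = -17/4)
E(u) = -1 (E(u) = -6 + 5 = -1)
d(M) = 3*M*(-1 + M) (d(M) = (M + (M + M))*(M - 1) = (M + 2*M)*(-1 + M) = (3*M)*(-1 + M) = 3*M*(-1 + M))
419*(d(f) + A(12)) = 419*(3*7*(-1 + 7) - 17/4) = 419*(3*7*6 - 17/4) = 419*(126 - 17/4) = 419*(487/4) = 204053/4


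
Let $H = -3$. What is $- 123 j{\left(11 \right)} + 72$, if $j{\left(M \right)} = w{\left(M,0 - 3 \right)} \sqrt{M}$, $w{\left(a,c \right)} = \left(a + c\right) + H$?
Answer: $72 - 615 \sqrt{11} \approx -1967.7$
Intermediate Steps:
$w{\left(a,c \right)} = -3 + a + c$ ($w{\left(a,c \right)} = \left(a + c\right) - 3 = -3 + a + c$)
$j{\left(M \right)} = \sqrt{M} \left(-6 + M\right)$ ($j{\left(M \right)} = \left(-3 + M + \left(0 - 3\right)\right) \sqrt{M} = \left(-3 + M - 3\right) \sqrt{M} = \left(-6 + M\right) \sqrt{M} = \sqrt{M} \left(-6 + M\right)$)
$- 123 j{\left(11 \right)} + 72 = - 123 \sqrt{11} \left(-6 + 11\right) + 72 = - 123 \sqrt{11} \cdot 5 + 72 = - 123 \cdot 5 \sqrt{11} + 72 = - 615 \sqrt{11} + 72 = 72 - 615 \sqrt{11}$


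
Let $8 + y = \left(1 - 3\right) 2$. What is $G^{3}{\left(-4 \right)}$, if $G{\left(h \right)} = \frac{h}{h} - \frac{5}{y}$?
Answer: $\frac{4913}{1728} \approx 2.8432$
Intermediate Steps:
$y = -12$ ($y = -8 + \left(1 - 3\right) 2 = -8 - 4 = -12$)
$G{\left(h \right)} = \frac{17}{12}$ ($G{\left(h \right)} = \frac{h}{h} - \frac{5}{-12} = 1 - - \frac{5}{12} = 1 + \frac{5}{12} = \frac{17}{12}$)
$G^{3}{\left(-4 \right)} = \left(\frac{17}{12}\right)^{3} = \frac{4913}{1728}$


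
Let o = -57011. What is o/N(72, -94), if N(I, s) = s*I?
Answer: 1213/144 ≈ 8.4236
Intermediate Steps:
N(I, s) = I*s
o/N(72, -94) = -57011/(72*(-94)) = -57011/(-6768) = -57011*(-1/6768) = 1213/144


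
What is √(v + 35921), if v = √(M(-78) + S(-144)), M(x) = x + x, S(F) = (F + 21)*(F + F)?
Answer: √(35921 + 2*√8817) ≈ 190.02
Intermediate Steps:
S(F) = 2*F*(21 + F) (S(F) = (21 + F)*(2*F) = 2*F*(21 + F))
M(x) = 2*x
v = 2*√8817 (v = √(2*(-78) + 2*(-144)*(21 - 144)) = √(-156 + 2*(-144)*(-123)) = √(-156 + 35424) = √35268 = 2*√8817 ≈ 187.80)
√(v + 35921) = √(2*√8817 + 35921) = √(35921 + 2*√8817)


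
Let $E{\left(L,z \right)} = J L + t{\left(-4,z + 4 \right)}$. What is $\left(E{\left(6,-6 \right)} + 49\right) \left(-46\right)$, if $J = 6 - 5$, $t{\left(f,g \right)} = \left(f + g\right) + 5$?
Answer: $-2484$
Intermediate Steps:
$t{\left(f,g \right)} = 5 + f + g$
$J = 1$ ($J = 6 - 5 = 1$)
$E{\left(L,z \right)} = 5 + L + z$ ($E{\left(L,z \right)} = 1 L + \left(5 - 4 + \left(z + 4\right)\right) = L + \left(5 - 4 + \left(4 + z\right)\right) = L + \left(5 + z\right) = 5 + L + z$)
$\left(E{\left(6,-6 \right)} + 49\right) \left(-46\right) = \left(\left(5 + 6 - 6\right) + 49\right) \left(-46\right) = \left(5 + 49\right) \left(-46\right) = 54 \left(-46\right) = -2484$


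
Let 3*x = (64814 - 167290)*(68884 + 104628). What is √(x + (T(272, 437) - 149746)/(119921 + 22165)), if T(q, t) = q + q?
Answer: I*√29913898185852453339/71043 ≈ 76987.0*I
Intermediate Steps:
T(q, t) = 2*q
x = -17780815712/3 (x = ((64814 - 167290)*(68884 + 104628))/3 = (-102476*173512)/3 = (⅓)*(-17780815712) = -17780815712/3 ≈ -5.9269e+9)
√(x + (T(272, 437) - 149746)/(119921 + 22165)) = √(-17780815712/3 + (2*272 - 149746)/(119921 + 22165)) = √(-17780815712/3 + (544 - 149746)/142086) = √(-17780815712/3 - 149202*1/142086) = √(-17780815712/3 - 24867/23681) = √(-421067496950473/71043) = I*√29913898185852453339/71043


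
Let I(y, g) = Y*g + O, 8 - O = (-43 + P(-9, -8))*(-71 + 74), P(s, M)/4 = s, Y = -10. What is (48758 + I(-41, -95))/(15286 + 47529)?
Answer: 49953/62815 ≈ 0.79524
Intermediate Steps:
P(s, M) = 4*s
O = 245 (O = 8 - (-43 + 4*(-9))*(-71 + 74) = 8 - (-43 - 36)*3 = 8 - (-79)*3 = 8 - 1*(-237) = 8 + 237 = 245)
I(y, g) = 245 - 10*g (I(y, g) = -10*g + 245 = 245 - 10*g)
(48758 + I(-41, -95))/(15286 + 47529) = (48758 + (245 - 10*(-95)))/(15286 + 47529) = (48758 + (245 + 950))/62815 = (48758 + 1195)*(1/62815) = 49953*(1/62815) = 49953/62815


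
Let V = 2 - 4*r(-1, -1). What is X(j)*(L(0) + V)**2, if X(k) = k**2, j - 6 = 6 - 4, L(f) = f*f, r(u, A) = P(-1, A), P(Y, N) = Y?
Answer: 2304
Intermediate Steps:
r(u, A) = -1
L(f) = f**2
V = 6 (V = 2 - 4*(-1) = 2 + 4 = 6)
j = 8 (j = 6 + (6 - 4) = 6 + 2 = 8)
X(j)*(L(0) + V)**2 = 8**2*(0**2 + 6)**2 = 64*(0 + 6)**2 = 64*6**2 = 64*36 = 2304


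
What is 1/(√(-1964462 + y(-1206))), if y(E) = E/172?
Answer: -I*√14529212810/168944335 ≈ -0.00071347*I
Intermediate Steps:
y(E) = E/172 (y(E) = E*(1/172) = E/172)
1/(√(-1964462 + y(-1206))) = 1/(√(-1964462 + (1/172)*(-1206))) = 1/(√(-1964462 - 603/86)) = 1/(√(-168944335/86)) = 1/(I*√14529212810/86) = -I*√14529212810/168944335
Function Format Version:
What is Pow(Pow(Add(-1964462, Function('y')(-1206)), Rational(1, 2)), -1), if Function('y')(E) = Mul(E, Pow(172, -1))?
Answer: Mul(Rational(-1, 168944335), I, Pow(14529212810, Rational(1, 2))) ≈ Mul(-0.00071347, I)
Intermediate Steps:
Function('y')(E) = Mul(Rational(1, 172), E) (Function('y')(E) = Mul(E, Rational(1, 172)) = Mul(Rational(1, 172), E))
Pow(Pow(Add(-1964462, Function('y')(-1206)), Rational(1, 2)), -1) = Pow(Pow(Add(-1964462, Mul(Rational(1, 172), -1206)), Rational(1, 2)), -1) = Pow(Pow(Add(-1964462, Rational(-603, 86)), Rational(1, 2)), -1) = Pow(Pow(Rational(-168944335, 86), Rational(1, 2)), -1) = Pow(Mul(Rational(1, 86), I, Pow(14529212810, Rational(1, 2))), -1) = Mul(Rational(-1, 168944335), I, Pow(14529212810, Rational(1, 2)))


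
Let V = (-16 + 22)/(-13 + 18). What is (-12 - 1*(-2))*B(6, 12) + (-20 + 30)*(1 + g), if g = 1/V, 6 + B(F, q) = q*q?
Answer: -4085/3 ≈ -1361.7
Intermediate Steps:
B(F, q) = -6 + q² (B(F, q) = -6 + q*q = -6 + q²)
V = 6/5 ≈ 1.2000
g = ⅚ (g = 1/(6/5) = ⅚ ≈ 0.83333)
(-12 - 1*(-2))*B(6, 12) + (-20 + 30)*(1 + g) = (-12 - 1*(-2))*(-6 + 12²) + (-20 + 30)*(1 + ⅚) = (-12 + 2)*(-6 + 144) + 10*(11/6) = -10*138 + 55/3 = -1380 + 55/3 = -4085/3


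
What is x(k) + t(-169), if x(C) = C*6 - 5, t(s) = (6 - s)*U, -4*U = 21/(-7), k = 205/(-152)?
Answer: 2245/19 ≈ 118.16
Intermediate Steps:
k = -205/152 (k = 205*(-1/152) = -205/152 ≈ -1.3487)
U = 3/4 (U = -21/(4*(-7)) = -21*(-1)/(4*7) = -1/4*(-3) = 3/4 ≈ 0.75000)
t(s) = 9/2 - 3*s/4 (t(s) = (6 - s)*(3/4) = 9/2 - 3*s/4)
x(C) = -5 + 6*C (x(C) = 6*C - 5 = -5 + 6*C)
x(k) + t(-169) = (-5 + 6*(-205/152)) + (9/2 - 3/4*(-169)) = (-5 - 615/76) + (9/2 + 507/4) = -995/76 + 525/4 = 2245/19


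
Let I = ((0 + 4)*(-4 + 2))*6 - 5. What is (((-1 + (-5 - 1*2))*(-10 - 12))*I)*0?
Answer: 0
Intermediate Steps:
I = -53 (I = (4*(-2))*6 - 5 = -8*6 - 5 = -48 - 5 = -53)
(((-1 + (-5 - 1*2))*(-10 - 12))*I)*0 = (((-1 + (-5 - 1*2))*(-10 - 12))*(-53))*0 = (((-1 + (-5 - 2))*(-22))*(-53))*0 = (((-1 - 7)*(-22))*(-53))*0 = (-8*(-22)*(-53))*0 = (176*(-53))*0 = -9328*0 = 0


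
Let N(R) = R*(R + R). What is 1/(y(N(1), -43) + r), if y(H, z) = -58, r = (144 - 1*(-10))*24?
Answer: 1/3638 ≈ 0.00027488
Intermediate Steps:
N(R) = 2*R**2 (N(R) = R*(2*R) = 2*R**2)
r = 3696 (r = (144 + 10)*24 = 154*24 = 3696)
1/(y(N(1), -43) + r) = 1/(-58 + 3696) = 1/3638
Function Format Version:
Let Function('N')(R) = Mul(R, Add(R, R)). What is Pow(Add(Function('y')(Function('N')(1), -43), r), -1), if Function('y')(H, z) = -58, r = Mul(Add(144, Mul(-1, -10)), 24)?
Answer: Rational(1, 3638) ≈ 0.00027488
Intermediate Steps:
Function('N')(R) = Mul(2, Pow(R, 2)) (Function('N')(R) = Mul(R, Mul(2, R)) = Mul(2, Pow(R, 2)))
r = 3696 (r = Mul(Add(144, 10), 24) = Mul(154, 24) = 3696)
Pow(Add(Function('y')(Function('N')(1), -43), r), -1) = Pow(Add(-58, 3696), -1) = Pow(3638, -1) = Rational(1, 3638)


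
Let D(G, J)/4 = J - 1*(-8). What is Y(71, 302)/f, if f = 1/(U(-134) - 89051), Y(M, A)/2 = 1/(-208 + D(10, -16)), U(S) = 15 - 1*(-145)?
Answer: 88891/120 ≈ 740.76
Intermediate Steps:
D(G, J) = 32 + 4*J (D(G, J) = 4*(J - 1*(-8)) = 4*(J + 8) = 4*(8 + J) = 32 + 4*J)
U(S) = 160 (U(S) = 15 + 145 = 160)
Y(M, A) = -1/120 (Y(M, A) = 2/(-208 + (32 + 4*(-16))) = 2/(-208 + (32 - 64)) = 2/(-208 - 32) = 2/(-240) = 2*(-1/240) = -1/120)
f = -1/88891 (f = 1/(160 - 89051) = 1/(-88891) = -1/88891 ≈ -1.1250e-5)
Y(71, 302)/f = -1/(120*(-1/88891)) = -1/120*(-88891) = 88891/120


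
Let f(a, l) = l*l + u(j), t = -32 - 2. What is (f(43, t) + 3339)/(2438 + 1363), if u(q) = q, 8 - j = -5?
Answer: 644/543 ≈ 1.1860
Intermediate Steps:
j = 13 (j = 8 - 1*(-5) = 8 + 5 = 13)
t = -34
f(a, l) = 13 + l**2 (f(a, l) = l*l + 13 = l**2 + 13 = 13 + l**2)
(f(43, t) + 3339)/(2438 + 1363) = ((13 + (-34)**2) + 3339)/(2438 + 1363) = ((13 + 1156) + 3339)/3801 = (1169 + 3339)*(1/3801) = 4508*(1/3801) = 644/543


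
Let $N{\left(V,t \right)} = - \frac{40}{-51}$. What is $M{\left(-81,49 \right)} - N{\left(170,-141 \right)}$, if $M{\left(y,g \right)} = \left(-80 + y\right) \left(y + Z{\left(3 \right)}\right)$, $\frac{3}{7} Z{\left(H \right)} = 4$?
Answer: $\frac{588415}{51} \approx 11538.0$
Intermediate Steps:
$Z{\left(H \right)} = \frac{28}{3}$ ($Z{\left(H \right)} = \frac{7}{3} \cdot 4 = \frac{28}{3}$)
$M{\left(y,g \right)} = \left(-80 + y\right) \left(\frac{28}{3} + y\right)$ ($M{\left(y,g \right)} = \left(-80 + y\right) \left(y + \frac{28}{3}\right) = \left(-80 + y\right) \left(\frac{28}{3} + y\right)$)
$N{\left(V,t \right)} = \frac{40}{51}$ ($N{\left(V,t \right)} = \left(-40\right) \left(- \frac{1}{51}\right) = \frac{40}{51}$)
$M{\left(-81,49 \right)} - N{\left(170,-141 \right)} = \left(- \frac{2240}{3} + \left(-81\right)^{2} - -5724\right) - \frac{40}{51} = \left(- \frac{2240}{3} + 6561 + 5724\right) - \frac{40}{51} = \frac{34615}{3} - \frac{40}{51} = \frac{588415}{51}$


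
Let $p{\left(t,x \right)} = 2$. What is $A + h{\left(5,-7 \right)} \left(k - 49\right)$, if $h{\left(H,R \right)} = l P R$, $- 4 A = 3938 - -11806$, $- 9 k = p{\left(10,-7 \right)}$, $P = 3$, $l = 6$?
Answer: $2266$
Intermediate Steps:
$k = - \frac{2}{9}$ ($k = \left(- \frac{1}{9}\right) 2 = - \frac{2}{9} \approx -0.22222$)
$A = -3936$ ($A = - \frac{3938 - -11806}{4} = - \frac{3938 + 11806}{4} = \left(- \frac{1}{4}\right) 15744 = -3936$)
$h{\left(H,R \right)} = 18 R$ ($h{\left(H,R \right)} = 6 \cdot 3 R = 18 R$)
$A + h{\left(5,-7 \right)} \left(k - 49\right) = -3936 + 18 \left(-7\right) \left(- \frac{2}{9} - 49\right) = -3936 - -6202 = -3936 + 6202 = 2266$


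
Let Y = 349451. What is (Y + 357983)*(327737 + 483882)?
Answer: 574166875646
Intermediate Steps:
(Y + 357983)*(327737 + 483882) = (349451 + 357983)*(327737 + 483882) = 707434*811619 = 574166875646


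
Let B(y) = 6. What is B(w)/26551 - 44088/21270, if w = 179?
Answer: -195075478/94123295 ≈ -2.0726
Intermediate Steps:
B(w)/26551 - 44088/21270 = 6/26551 - 44088/21270 = 6*(1/26551) - 44088*1/21270 = 6/26551 - 7348/3545 = -195075478/94123295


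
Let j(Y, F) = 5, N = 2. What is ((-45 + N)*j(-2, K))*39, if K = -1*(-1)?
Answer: -8385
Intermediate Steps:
K = 1
((-45 + N)*j(-2, K))*39 = ((-45 + 2)*5)*39 = -43*5*39 = -215*39 = -8385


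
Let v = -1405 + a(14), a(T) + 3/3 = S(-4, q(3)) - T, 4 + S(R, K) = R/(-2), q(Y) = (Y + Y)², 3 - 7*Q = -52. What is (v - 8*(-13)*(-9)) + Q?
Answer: -16451/7 ≈ -2350.1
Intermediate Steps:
Q = 55/7 (Q = 3/7 - ⅐*(-52) = 3/7 + 52/7 = 55/7 ≈ 7.8571)
q(Y) = 4*Y² (q(Y) = (2*Y)² = 4*Y²)
S(R, K) = -4 - R/2 (S(R, K) = -4 + R/(-2) = -4 + R*(-½) = -4 - R/2)
a(T) = -3 - T (a(T) = -1 + ((-4 - ½*(-4)) - T) = -1 + ((-4 + 2) - T) = -1 + (-2 - T) = -3 - T)
v = -1422 (v = -1405 + (-3 - 1*14) = -1405 + (-3 - 14) = -1405 - 17 = -1422)
(v - 8*(-13)*(-9)) + Q = (-1422 - 8*(-13)*(-9)) + 55/7 = (-1422 + 104*(-9)) + 55/7 = (-1422 - 936) + 55/7 = -2358 + 55/7 = -16451/7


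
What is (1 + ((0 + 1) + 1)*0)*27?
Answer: 27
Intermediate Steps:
(1 + ((0 + 1) + 1)*0)*27 = (1 + (1 + 1)*0)*27 = (1 + 2*0)*27 = (1 + 0)*27 = 1*27 = 27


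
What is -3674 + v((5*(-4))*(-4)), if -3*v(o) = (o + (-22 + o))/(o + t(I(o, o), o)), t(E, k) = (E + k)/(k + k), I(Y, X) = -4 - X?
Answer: -11754966/3199 ≈ -3674.6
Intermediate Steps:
t(E, k) = (E + k)/(2*k) (t(E, k) = (E + k)/((2*k)) = (E + k)*(1/(2*k)) = (E + k)/(2*k))
v(o) = -(-22 + 2*o)/(3*(o - 2/o)) (v(o) = -(o + (-22 + o))/(3*(o + ((-4 - o) + o)/(2*o))) = -(-22 + 2*o)/(3*(o + (1/2)*(-4)/o)) = -(-22 + 2*o)/(3*(o - 2/o)))
-3674 + v((5*(-4))*(-4)) = -3674 + 2*((5*(-4))*(-4))*(11 - 5*(-4)*(-4))/(3*(-2 + ((5*(-4))*(-4))**2)) = -3674 + 2*(-20*(-4))*(11 - (-20)*(-4))/(3*(-2 + (-20*(-4))**2)) = -3674 + (2/3)*80*(11 - 1*80)/(-2 + 80**2) = -3674 + (2/3)*80*(11 - 80)/(-2 + 6400) = -3674 + (2/3)*80*(-69)/6398 = -3674 + (2/3)*80*(1/6398)*(-69) = -3674 - 1840/3199 = -11754966/3199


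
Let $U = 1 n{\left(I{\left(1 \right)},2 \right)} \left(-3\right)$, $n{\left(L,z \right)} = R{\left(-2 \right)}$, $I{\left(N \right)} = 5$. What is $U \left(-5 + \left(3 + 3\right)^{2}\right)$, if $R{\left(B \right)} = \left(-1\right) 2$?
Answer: $186$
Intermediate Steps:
$R{\left(B \right)} = -2$
$n{\left(L,z \right)} = -2$
$U = 6$ ($U = 1 \left(-2\right) \left(-3\right) = \left(-2\right) \left(-3\right) = 6$)
$U \left(-5 + \left(3 + 3\right)^{2}\right) = 6 \left(-5 + \left(3 + 3\right)^{2}\right) = 6 \left(-5 + 6^{2}\right) = 6 \left(-5 + 36\right) = 6 \cdot 31 = 186$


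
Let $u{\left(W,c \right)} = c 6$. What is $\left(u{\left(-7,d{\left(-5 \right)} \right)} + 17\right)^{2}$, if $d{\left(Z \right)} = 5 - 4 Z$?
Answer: $27889$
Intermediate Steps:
$u{\left(W,c \right)} = 6 c$
$\left(u{\left(-7,d{\left(-5 \right)} \right)} + 17\right)^{2} = \left(6 \left(5 - -20\right) + 17\right)^{2} = \left(6 \left(5 + 20\right) + 17\right)^{2} = \left(6 \cdot 25 + 17\right)^{2} = \left(150 + 17\right)^{2} = 167^{2} = 27889$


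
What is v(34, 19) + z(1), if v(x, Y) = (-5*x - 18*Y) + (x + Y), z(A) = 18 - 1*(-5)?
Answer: -436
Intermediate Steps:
z(A) = 23 (z(A) = 18 + 5 = 23)
v(x, Y) = -17*Y - 4*x (v(x, Y) = (-18*Y - 5*x) + (Y + x) = -17*Y - 4*x)
v(34, 19) + z(1) = (-17*19 - 4*34) + 23 = (-323 - 136) + 23 = -459 + 23 = -436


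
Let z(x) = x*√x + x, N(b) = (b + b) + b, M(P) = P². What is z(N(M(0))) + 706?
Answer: 706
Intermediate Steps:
N(b) = 3*b (N(b) = 2*b + b = 3*b)
z(x) = x + x^(3/2) (z(x) = x^(3/2) + x = x + x^(3/2))
z(N(M(0))) + 706 = (3*0² + (3*0²)^(3/2)) + 706 = (3*0 + (3*0)^(3/2)) + 706 = (0 + 0^(3/2)) + 706 = (0 + 0) + 706 = 0 + 706 = 706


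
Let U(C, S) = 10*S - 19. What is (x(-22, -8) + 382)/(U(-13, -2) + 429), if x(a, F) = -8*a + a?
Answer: 268/195 ≈ 1.3744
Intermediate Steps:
U(C, S) = -19 + 10*S
x(a, F) = -7*a
(x(-22, -8) + 382)/(U(-13, -2) + 429) = (-7*(-22) + 382)/((-19 + 10*(-2)) + 429) = (154 + 382)/((-19 - 20) + 429) = 536/(-39 + 429) = 536/390 = 536*(1/390) = 268/195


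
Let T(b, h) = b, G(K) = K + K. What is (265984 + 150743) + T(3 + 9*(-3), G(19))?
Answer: 416703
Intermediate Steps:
G(K) = 2*K
(265984 + 150743) + T(3 + 9*(-3), G(19)) = (265984 + 150743) + (3 + 9*(-3)) = 416727 + (3 - 27) = 416727 - 24 = 416703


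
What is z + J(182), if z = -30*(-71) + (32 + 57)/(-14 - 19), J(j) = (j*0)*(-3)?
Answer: 70201/33 ≈ 2127.3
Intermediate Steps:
J(j) = 0 (J(j) = 0*(-3) = 0)
z = 70201/33 (z = 2130 + 89/(-33) = 2130 + 89*(-1/33) = 2130 - 89/33 = 70201/33 ≈ 2127.3)
z + J(182) = 70201/33 + 0 = 70201/33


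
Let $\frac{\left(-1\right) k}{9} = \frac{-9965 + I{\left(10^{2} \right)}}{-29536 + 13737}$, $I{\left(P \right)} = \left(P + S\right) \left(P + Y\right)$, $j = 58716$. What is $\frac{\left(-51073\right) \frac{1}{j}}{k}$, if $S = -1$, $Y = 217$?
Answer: $- \frac{115271761}{1616887656} \approx -0.071292$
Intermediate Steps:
$I{\left(P \right)} = \left(-1 + P\right) \left(217 + P\right)$ ($I{\left(P \right)} = \left(P - 1\right) \left(P + 217\right) = \left(-1 + P\right) \left(217 + P\right)$)
$k = \frac{192762}{15799}$ ($k = - 9 \frac{-9965 + \left(-217 + \left(10^{2}\right)^{2} + 216 \cdot 10^{2}\right)}{-29536 + 13737} = - 9 \frac{-9965 + \left(-217 + 100^{2} + 216 \cdot 100\right)}{-15799} = - 9 \left(-9965 + \left(-217 + 10000 + 21600\right)\right) \left(- \frac{1}{15799}\right) = - 9 \left(-9965 + 31383\right) \left(- \frac{1}{15799}\right) = - 9 \cdot 21418 \left(- \frac{1}{15799}\right) = \left(-9\right) \left(- \frac{21418}{15799}\right) = \frac{192762}{15799} \approx 12.201$)
$\frac{\left(-51073\right) \frac{1}{j}}{k} = \frac{\left(-51073\right) \frac{1}{58716}}{\frac{192762}{15799}} = \left(-51073\right) \frac{1}{58716} \cdot \frac{15799}{192762} = \left(- \frac{51073}{58716}\right) \frac{15799}{192762} = - \frac{115271761}{1616887656}$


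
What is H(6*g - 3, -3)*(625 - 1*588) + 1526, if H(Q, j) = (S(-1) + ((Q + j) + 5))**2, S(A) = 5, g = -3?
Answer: 8778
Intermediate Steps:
H(Q, j) = (10 + Q + j)**2 (H(Q, j) = (5 + ((Q + j) + 5))**2 = (5 + (5 + Q + j))**2 = (10 + Q + j)**2)
H(6*g - 3, -3)*(625 - 1*588) + 1526 = (10 + (6*(-3) - 3) - 3)**2*(625 - 1*588) + 1526 = (10 + (-18 - 3) - 3)**2*(625 - 588) + 1526 = (10 - 21 - 3)**2*37 + 1526 = (-14)**2*37 + 1526 = 196*37 + 1526 = 7252 + 1526 = 8778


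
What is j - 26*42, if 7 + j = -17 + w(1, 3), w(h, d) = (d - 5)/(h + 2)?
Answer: -3350/3 ≈ -1116.7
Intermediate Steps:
w(h, d) = (-5 + d)/(2 + h)
j = -74/3 (j = -7 + (-17 + (-5 + 3)/(2 + 1)) = -7 + (-17 - 2/3) = -7 - 53/3 = -74/3 ≈ -24.667)
j - 26*42 = -74/3 - 26*42 = -74/3 - 1092 = -3350/3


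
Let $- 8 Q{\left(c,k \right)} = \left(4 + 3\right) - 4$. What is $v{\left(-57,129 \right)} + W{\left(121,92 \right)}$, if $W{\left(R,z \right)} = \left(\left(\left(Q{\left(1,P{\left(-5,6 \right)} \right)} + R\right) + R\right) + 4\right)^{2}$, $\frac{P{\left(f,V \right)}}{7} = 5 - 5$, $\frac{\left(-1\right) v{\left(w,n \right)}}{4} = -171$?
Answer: $\frac{3905001}{64} \approx 61016.0$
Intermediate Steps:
$v{\left(w,n \right)} = 684$ ($v{\left(w,n \right)} = \left(-4\right) \left(-171\right) = 684$)
$P{\left(f,V \right)} = 0$ ($P{\left(f,V \right)} = 7 \left(5 - 5\right) = 7 \cdot 0 = 0$)
$Q{\left(c,k \right)} = - \frac{3}{8}$ ($Q{\left(c,k \right)} = - \frac{\left(4 + 3\right) - 4}{8} = - \frac{7 - 4}{8} = \left(- \frac{1}{8}\right) 3 = - \frac{3}{8}$)
$W{\left(R,z \right)} = \left(\frac{29}{8} + 2 R\right)^{2}$ ($W{\left(R,z \right)} = \left(\left(\left(- \frac{3}{8} + R\right) + R\right) + 4\right)^{2} = \left(\left(- \frac{3}{8} + 2 R\right) + 4\right)^{2} = \left(\frac{29}{8} + 2 R\right)^{2}$)
$v{\left(-57,129 \right)} + W{\left(121,92 \right)} = 684 + \frac{\left(29 + 16 \cdot 121\right)^{2}}{64} = 684 + \frac{\left(29 + 1936\right)^{2}}{64} = 684 + \frac{1965^{2}}{64} = 684 + \frac{1}{64} \cdot 3861225 = 684 + \frac{3861225}{64} = \frac{3905001}{64}$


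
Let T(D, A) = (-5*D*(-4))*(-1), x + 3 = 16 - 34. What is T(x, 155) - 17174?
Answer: -16754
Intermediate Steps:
x = -21 (x = -3 + (16 - 34) = -3 - 18 = -21)
T(D, A) = -20*D (T(D, A) = (20*D)*(-1) = -20*D)
T(x, 155) - 17174 = -20*(-21) - 17174 = 420 - 17174 = -16754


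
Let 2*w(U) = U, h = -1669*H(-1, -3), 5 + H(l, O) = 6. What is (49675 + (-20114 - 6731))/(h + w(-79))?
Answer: -15220/1139 ≈ -13.363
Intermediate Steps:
H(l, O) = 1 (H(l, O) = -5 + 6 = 1)
h = -1669 (h = -1669*1 = -1669)
w(U) = U/2
(49675 + (-20114 - 6731))/(h + w(-79)) = (49675 + (-20114 - 6731))/(-1669 + (½)*(-79)) = (49675 - 26845)/(-1669 - 79/2) = 22830/(-3417/2) = 22830*(-2/3417) = -15220/1139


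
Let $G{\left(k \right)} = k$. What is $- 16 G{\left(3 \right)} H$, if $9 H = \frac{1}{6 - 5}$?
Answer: $- \frac{16}{3} \approx -5.3333$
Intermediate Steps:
$H = \frac{1}{9}$ ($H = \frac{1}{9 \left(6 - 5\right)} = \frac{1}{9 \cdot 1} = \frac{1}{9} \cdot 1 = \frac{1}{9} \approx 0.11111$)
$- 16 G{\left(3 \right)} H = \left(-16\right) 3 \cdot \frac{1}{9} = \left(-48\right) \frac{1}{9} = - \frac{16}{3}$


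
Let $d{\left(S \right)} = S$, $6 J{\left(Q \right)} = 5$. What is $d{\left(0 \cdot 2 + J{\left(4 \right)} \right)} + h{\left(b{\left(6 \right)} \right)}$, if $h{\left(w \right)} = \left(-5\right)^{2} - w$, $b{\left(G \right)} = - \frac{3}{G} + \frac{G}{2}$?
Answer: $\frac{70}{3} \approx 23.333$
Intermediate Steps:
$J{\left(Q \right)} = \frac{5}{6}$ ($J{\left(Q \right)} = \frac{1}{6} \cdot 5 = \frac{5}{6}$)
$b{\left(G \right)} = \frac{G}{2} - \frac{3}{G}$ ($b{\left(G \right)} = - \frac{3}{G} + G \frac{1}{2} = - \frac{3}{G} + \frac{G}{2} = \frac{G}{2} - \frac{3}{G}$)
$h{\left(w \right)} = 25 - w$
$d{\left(0 \cdot 2 + J{\left(4 \right)} \right)} + h{\left(b{\left(6 \right)} \right)} = \left(0 \cdot 2 + \frac{5}{6}\right) - \left(-25 + 3 - \frac{1}{2}\right) = \left(0 + \frac{5}{6}\right) + \left(25 - \left(3 - \frac{1}{2}\right)\right) = \frac{5}{6} + \left(25 - \left(3 - \frac{1}{2}\right)\right) = \frac{5}{6} + \left(25 - \frac{5}{2}\right) = \frac{5}{6} + \frac{45}{2} = \frac{70}{3}$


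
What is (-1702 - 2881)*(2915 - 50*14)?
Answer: -10151345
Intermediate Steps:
(-1702 - 2881)*(2915 - 50*14) = -4583*(2915 - 700) = -4583*2215 = -10151345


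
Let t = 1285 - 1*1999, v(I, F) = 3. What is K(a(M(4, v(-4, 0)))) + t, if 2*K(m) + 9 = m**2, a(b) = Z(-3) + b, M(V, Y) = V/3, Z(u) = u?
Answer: -6454/9 ≈ -717.11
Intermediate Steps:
M(V, Y) = V/3 (M(V, Y) = V*(1/3) = V/3)
a(b) = -3 + b
t = -714 (t = 1285 - 1999 = -714)
K(m) = -9/2 + m**2/2
K(a(M(4, v(-4, 0)))) + t = (-9/2 + (-3 + (1/3)*4)**2/2) - 714 = (-9/2 + (-3 + 4/3)**2/2) - 714 = (-9/2 + (-5/3)**2/2) - 714 = (-9/2 + (1/2)*(25/9)) - 714 = (-9/2 + 25/18) - 714 = -28/9 - 714 = -6454/9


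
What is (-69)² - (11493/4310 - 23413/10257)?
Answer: 16188903323/3400590 ≈ 4760.6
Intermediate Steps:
(-69)² - (11493/4310 - 23413/10257) = 4761 - (11493*(1/4310) - 23413*1/10257) = 4761 - (11493/4310 - 1801/789) = 4761 - 1*1305667/3400590 = 4761 - 1305667/3400590 = 16188903323/3400590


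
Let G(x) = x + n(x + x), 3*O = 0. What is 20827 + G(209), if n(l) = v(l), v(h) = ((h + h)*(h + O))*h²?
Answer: 61056973388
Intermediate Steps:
O = 0 (O = (⅓)*0 = 0)
v(h) = 2*h⁴ (v(h) = ((h + h)*(h + 0))*h² = ((2*h)*h)*h² = (2*h²)*h² = 2*h⁴)
n(l) = 2*l⁴
G(x) = x + 32*x⁴ (G(x) = x + 2*(x + x)⁴ = x + 2*(2*x)⁴ = x + 2*(16*x⁴) = x + 32*x⁴)
20827 + G(209) = 20827 + (209 + 32*209⁴) = 20827 + (209 + 32*1908029761) = 20827 + (209 + 61056952352) = 20827 + 61056952561 = 61056973388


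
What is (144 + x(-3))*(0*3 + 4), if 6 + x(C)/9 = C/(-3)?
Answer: 396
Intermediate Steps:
x(C) = -54 - 3*C (x(C) = -54 + 9*(C/(-3)) = -54 + 9*(C*(-⅓)) = -54 + 9*(-C/3) = -54 - 3*C)
(144 + x(-3))*(0*3 + 4) = (144 + (-54 - 3*(-3)))*(0*3 + 4) = (144 + (-54 + 9))*(0 + 4) = (144 - 45)*4 = 99*4 = 396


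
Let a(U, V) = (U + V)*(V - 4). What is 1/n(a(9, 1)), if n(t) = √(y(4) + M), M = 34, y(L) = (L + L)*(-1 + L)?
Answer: √58/58 ≈ 0.13131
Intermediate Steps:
y(L) = 2*L*(-1 + L) (y(L) = (2*L)*(-1 + L) = 2*L*(-1 + L))
a(U, V) = (-4 + V)*(U + V) (a(U, V) = (U + V)*(-4 + V) = (-4 + V)*(U + V))
n(t) = √58 (n(t) = √(2*4*(-1 + 4) + 34) = √(2*4*3 + 34) = √(24 + 34) = √58)
1/n(a(9, 1)) = 1/(√58) = √58/58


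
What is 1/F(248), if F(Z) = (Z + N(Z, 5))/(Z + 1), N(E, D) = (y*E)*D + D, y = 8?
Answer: 83/3391 ≈ 0.024477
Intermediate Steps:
N(E, D) = D + 8*D*E (N(E, D) = (8*E)*D + D = 8*D*E + D = D + 8*D*E)
F(Z) = (5 + 41*Z)/(1 + Z) (F(Z) = (Z + 5*(1 + 8*Z))/(Z + 1) = (Z + (5 + 40*Z))/(1 + Z) = (5 + 41*Z)/(1 + Z))
1/F(248) = 1/((5 + 41*248)/(1 + 248)) = 1/((5 + 10168)/249) = 1/((1/249)*10173) = 1/(3391/83) = 83/3391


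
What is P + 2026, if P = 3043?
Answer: 5069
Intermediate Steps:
P + 2026 = 3043 + 2026 = 5069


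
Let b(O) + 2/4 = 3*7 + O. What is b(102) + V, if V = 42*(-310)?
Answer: -25795/2 ≈ -12898.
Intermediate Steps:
b(O) = 41/2 + O (b(O) = -½ + (3*7 + O) = -½ + (21 + O) = 41/2 + O)
V = -13020
b(102) + V = (41/2 + 102) - 13020 = 245/2 - 13020 = -25795/2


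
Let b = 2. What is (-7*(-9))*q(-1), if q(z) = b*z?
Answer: -126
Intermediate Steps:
q(z) = 2*z
(-7*(-9))*q(-1) = (-7*(-9))*(2*(-1)) = 63*(-2) = -126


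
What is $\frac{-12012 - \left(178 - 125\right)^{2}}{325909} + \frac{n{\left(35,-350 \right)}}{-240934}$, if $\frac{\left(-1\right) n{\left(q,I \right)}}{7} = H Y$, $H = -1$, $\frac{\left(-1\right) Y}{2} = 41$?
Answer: $- \frac{1691905524}{39261279503} \approx -0.043094$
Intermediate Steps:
$Y = -82$ ($Y = \left(-2\right) 41 = -82$)
$n{\left(q,I \right)} = -574$ ($n{\left(q,I \right)} = - 7 \left(\left(-1\right) \left(-82\right)\right) = \left(-7\right) 82 = -574$)
$\frac{-12012 - \left(178 - 125\right)^{2}}{325909} + \frac{n{\left(35,-350 \right)}}{-240934} = \frac{-12012 - \left(178 - 125\right)^{2}}{325909} - \frac{574}{-240934} = \left(-12012 - 53^{2}\right) \frac{1}{325909} - - \frac{287}{120467} = \left(-12012 - 2809\right) \frac{1}{325909} + \frac{287}{120467} = \left(-14821\right) \frac{1}{325909} + \frac{287}{120467} = - \frac{14821}{325909} + \frac{287}{120467} = - \frac{1691905524}{39261279503}$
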